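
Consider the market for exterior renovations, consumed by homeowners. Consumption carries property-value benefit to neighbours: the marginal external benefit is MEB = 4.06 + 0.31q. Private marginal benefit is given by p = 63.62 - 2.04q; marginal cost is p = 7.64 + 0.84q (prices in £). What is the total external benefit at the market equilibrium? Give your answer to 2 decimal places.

Market equilibrium (private): 7.64 + 0.84q = 63.62 - 2.04q → q_m = 19.4375.
Total external benefit = ∫₀^{q_m} (4.06 + 0.31q) dq = 4.06×19.4375 + ½×0.31×19.4375² = 137.4778.

£137.48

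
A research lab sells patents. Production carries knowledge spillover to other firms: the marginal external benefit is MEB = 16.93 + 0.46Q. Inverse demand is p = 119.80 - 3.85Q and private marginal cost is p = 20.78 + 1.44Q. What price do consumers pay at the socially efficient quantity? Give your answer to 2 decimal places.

P = 27.38

Social marginal cost = private MC − MEB = 3.85 + 0.98Q.
Set SMC = demand: 3.85 + 0.98Q = 119.80 - 3.85Q → Q* = 24.0062.
Consumer price on the demand curve at Q*: 119.80 − 3.85×24.0062 = 27.3761.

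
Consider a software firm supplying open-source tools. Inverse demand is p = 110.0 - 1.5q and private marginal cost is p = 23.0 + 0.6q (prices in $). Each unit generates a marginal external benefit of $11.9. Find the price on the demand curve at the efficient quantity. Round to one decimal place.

Social marginal cost = private MC − MEB = 11.1 + 0.6q.
Set SMC = demand: 11.1 + 0.6q = 110.0 - 1.5q → q* = 47.0952.
Consumer price on the demand curve at q*: 110.0 − 1.5×47.0952 = 39.3572.

P = $39.4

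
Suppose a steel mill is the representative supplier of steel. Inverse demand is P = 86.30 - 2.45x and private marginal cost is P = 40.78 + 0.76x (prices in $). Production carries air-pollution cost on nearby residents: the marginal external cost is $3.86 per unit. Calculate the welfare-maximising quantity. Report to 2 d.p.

x* = 12.98

Social marginal cost = private MC + MEC = 44.64 + 0.76x.
Set SMC = demand: 44.64 + 0.76x = 86.30 - 2.45x → x* = 12.9782.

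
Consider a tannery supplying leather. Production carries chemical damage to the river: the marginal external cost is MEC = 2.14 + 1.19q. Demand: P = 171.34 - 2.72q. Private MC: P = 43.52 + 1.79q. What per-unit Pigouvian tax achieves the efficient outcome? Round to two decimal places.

tax = 28.38 per unit

Social marginal cost = private MC + MEC = 45.66 + 2.98q.
Set SMC = demand: 45.66 + 2.98q = 171.34 - 2.72q → q* = 22.0491.
The Pigouvian tax equals MEC at q*: 2.14 + 1.19×22.0491 = 28.3784.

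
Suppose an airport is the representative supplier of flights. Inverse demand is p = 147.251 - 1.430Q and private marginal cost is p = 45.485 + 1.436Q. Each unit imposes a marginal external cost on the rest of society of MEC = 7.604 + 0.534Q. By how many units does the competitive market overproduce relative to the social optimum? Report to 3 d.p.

Market equilibrium (private): 45.485 + 1.436Q = 147.251 - 1.430Q → Q_m = 35.5080.
Social marginal cost = private MC + MEC = 53.089 + 1.970Q.
Set SMC = demand: 53.089 + 1.970Q = 147.251 - 1.430Q → Q* = 27.6947.
Gap = |35.5080 − 27.6947| = 7.8133.

7.813 units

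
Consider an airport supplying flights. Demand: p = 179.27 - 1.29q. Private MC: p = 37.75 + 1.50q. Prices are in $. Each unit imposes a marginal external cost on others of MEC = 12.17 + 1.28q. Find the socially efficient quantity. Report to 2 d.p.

Social marginal cost = private MC + MEC = 49.92 + 2.78q.
Set SMC = demand: 49.92 + 2.78q = 179.27 - 1.29q → q* = 31.7813.

q* = 31.78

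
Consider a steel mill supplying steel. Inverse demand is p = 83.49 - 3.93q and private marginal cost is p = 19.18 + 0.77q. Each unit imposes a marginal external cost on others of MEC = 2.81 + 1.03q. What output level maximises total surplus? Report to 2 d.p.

q* = 10.73

Social marginal cost = private MC + MEC = 21.99 + 1.80q.
Set SMC = demand: 21.99 + 1.80q = 83.49 - 3.93q → q* = 10.7330.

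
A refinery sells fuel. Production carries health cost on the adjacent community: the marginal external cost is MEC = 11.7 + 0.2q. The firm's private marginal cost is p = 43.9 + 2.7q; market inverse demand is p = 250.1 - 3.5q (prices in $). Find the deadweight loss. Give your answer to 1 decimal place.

Market equilibrium (private): 43.9 + 2.7q = 250.1 - 3.5q → q_m = 33.2581.
Social marginal cost = private MC + MEC = 55.6 + 2.9q.
Set SMC = demand: 55.6 + 2.9q = 250.1 - 3.5q → q* = 30.3906.
Height of the DWL triangle at q_m is SMC(q_m) − demand(q_m) = MEC(q_m) = 18.3516.
DWL = ½ × 2.8675 × 18.3516 = 26.3116.

DWL = $26.3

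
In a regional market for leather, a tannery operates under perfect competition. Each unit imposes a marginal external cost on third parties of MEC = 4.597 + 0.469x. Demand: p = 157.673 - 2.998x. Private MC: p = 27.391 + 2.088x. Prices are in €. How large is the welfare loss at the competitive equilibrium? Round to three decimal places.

DWL = €24.835

Market equilibrium (private): 27.391 + 2.088x = 157.673 - 2.998x → x_m = 25.6158.
Social marginal cost = private MC + MEC = 31.988 + 2.557x.
Set SMC = demand: 31.988 + 2.557x = 157.673 - 2.998x → x* = 22.6256.
The welfare-loss triangle has base |x_m − x*| and height MEC(x_m) (the vertical gap between SMC and demand is zero at x* and MEC at x_m).
DWL = ½ × 2.9902 × 16.6108 = 24.8348.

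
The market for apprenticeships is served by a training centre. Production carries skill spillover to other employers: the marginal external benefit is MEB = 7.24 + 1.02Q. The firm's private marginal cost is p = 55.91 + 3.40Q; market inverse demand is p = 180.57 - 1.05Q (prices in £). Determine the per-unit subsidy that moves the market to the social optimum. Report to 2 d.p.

Social marginal cost = private MC − MEB = 48.67 + 2.38Q.
Set SMC = demand: 48.67 + 2.38Q = 180.57 - 1.05Q → Q* = 38.4548.
The Pigouvian subsidy equals MEB at Q*: 7.24 + 1.02×38.4548 = 46.4639.

subsidy = £46.46 per unit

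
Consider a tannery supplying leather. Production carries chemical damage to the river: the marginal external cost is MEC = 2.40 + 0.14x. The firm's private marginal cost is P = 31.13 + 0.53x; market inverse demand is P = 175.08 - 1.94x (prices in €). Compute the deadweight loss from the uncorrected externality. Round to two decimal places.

DWL = €21.36

Market equilibrium (private): 31.13 + 0.53x = 175.08 - 1.94x → x_m = 58.2794.
Social marginal cost = private MC + MEC = 33.53 + 0.67x.
Set SMC = demand: 33.53 + 0.67x = 175.08 - 1.94x → x* = 54.2337.
The welfare-loss triangle has base |x_m − x*| and height MEC(x_m) (the vertical gap between SMC and demand is zero at x* and MEC at x_m).
DWL = ½ × 4.0457 × 10.5591 = 21.3595.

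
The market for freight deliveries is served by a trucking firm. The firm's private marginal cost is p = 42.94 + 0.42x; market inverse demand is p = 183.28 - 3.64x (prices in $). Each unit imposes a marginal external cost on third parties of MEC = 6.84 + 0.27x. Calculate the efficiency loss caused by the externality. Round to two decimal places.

Market equilibrium (private): 42.94 + 0.42x = 183.28 - 3.64x → x_m = 34.5665.
Social marginal cost = private MC + MEC = 49.78 + 0.69x.
Set SMC = demand: 49.78 + 0.69x = 183.28 - 3.64x → x* = 30.8314.
The welfare-loss triangle has base |x_m − x*| and height MEC(x_m) (the vertical gap between SMC and demand is zero at x* and MEC at x_m).
DWL = ½ × 3.7351 × 16.1730 = 30.2039.

DWL = $30.20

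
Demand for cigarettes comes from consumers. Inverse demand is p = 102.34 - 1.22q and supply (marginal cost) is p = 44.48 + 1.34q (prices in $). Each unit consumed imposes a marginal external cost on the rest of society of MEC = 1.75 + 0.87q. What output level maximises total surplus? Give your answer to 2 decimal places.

q* = 16.36

Social marginal benefit = demand − MEC = 100.59 - 2.09q.
Set SMB = MC: 100.59 - 2.09q = 44.48 + 1.34q → q* = 16.3586.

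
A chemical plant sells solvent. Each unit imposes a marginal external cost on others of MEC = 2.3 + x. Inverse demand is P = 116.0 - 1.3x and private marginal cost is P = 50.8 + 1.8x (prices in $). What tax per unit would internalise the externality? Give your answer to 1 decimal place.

Social marginal cost = private MC + MEC = 53.1 + 2.8x.
Set SMC = demand: 53.1 + 2.8x = 116.0 - 1.3x → x* = 15.3415.
The Pigouvian tax equals MEC at x*: 2.3 + 1.0×15.3415 = 17.6415.

tax = $17.6 per unit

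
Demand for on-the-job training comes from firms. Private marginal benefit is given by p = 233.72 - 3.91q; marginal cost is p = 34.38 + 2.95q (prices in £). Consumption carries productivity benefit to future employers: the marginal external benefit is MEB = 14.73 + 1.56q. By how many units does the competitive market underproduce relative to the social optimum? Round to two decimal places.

Market equilibrium (private): 34.38 + 2.95q = 233.72 - 3.91q → q_m = 29.0583.
Social marginal benefit = demand + MEB = 248.45 - 2.35q.
Set SMB = MC: 248.45 - 2.35q = 34.38 + 2.95q → q* = 40.3906.
Gap = |29.0583 − 40.3906| = 11.3323.

11.33 units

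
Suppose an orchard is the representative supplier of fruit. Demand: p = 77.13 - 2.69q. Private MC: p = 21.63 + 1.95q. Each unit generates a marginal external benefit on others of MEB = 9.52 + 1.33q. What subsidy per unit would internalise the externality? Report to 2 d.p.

subsidy = 35.65 per unit

Social marginal cost = private MC − MEB = 12.11 + 0.62q.
Set SMC = demand: 12.11 + 0.62q = 77.13 - 2.69q → q* = 19.6435.
The Pigouvian subsidy equals MEB at q*: 9.52 + 1.33×19.6435 = 35.6459.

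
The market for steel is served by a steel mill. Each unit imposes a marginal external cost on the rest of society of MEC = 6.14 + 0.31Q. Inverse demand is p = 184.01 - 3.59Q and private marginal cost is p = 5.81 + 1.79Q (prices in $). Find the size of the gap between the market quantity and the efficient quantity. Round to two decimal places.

2.88 units

Market equilibrium (private): 5.81 + 1.79Q = 184.01 - 3.59Q → Q_m = 33.1227.
Social marginal cost = private MC + MEC = 11.95 + 2.10Q.
Set SMC = demand: 11.95 + 2.10Q = 184.01 - 3.59Q → Q* = 30.2390.
Gap = |33.1227 − 30.2390| = 2.8837.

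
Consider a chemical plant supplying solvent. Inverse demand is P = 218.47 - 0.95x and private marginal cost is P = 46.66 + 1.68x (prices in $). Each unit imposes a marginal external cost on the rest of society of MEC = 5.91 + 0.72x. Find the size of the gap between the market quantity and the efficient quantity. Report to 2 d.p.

15.80 units

Market equilibrium (private): 46.66 + 1.68x = 218.47 - 0.95x → x_m = 65.3270.
Social marginal cost = private MC + MEC = 52.57 + 2.40x.
Set SMC = demand: 52.57 + 2.40x = 218.47 - 0.95x → x* = 49.5224.
Gap = |65.3270 − 49.5224| = 15.8046.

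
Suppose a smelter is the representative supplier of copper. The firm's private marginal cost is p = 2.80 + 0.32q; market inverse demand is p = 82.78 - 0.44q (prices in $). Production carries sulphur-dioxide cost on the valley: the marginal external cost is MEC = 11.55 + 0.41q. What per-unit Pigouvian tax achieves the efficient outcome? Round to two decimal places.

tax = $35.53 per unit

Social marginal cost = private MC + MEC = 14.35 + 0.73q.
Set SMC = demand: 14.35 + 0.73q = 82.78 - 0.44q → q* = 58.4872.
The Pigouvian tax equals MEC at q*: 11.55 + 0.41×58.4872 = 35.5298.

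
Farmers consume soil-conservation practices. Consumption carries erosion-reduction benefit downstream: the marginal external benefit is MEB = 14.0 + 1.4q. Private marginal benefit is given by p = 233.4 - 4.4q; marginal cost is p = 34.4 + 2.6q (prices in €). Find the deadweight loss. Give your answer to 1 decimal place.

Market equilibrium (private): 34.4 + 2.6q = 233.4 - 4.4q → q_m = 28.4286.
Social marginal benefit = demand + MEB = 247.4 - 3.0q.
Set SMB = MC: 247.4 - 3.0q = 34.4 + 2.6q → q* = 38.0357.
The loss is the area between SMB and MC from q* to q_m; with linear curves that's a triangle of height MEB(q_m).
DWL = ½ × 9.6071 × 53.8000 = 258.4310.

DWL = €258.4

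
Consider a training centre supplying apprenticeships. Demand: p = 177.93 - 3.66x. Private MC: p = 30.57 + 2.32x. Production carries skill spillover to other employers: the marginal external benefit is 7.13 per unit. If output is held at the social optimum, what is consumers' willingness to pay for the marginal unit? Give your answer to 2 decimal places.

Social marginal cost = private MC − MEB = 23.44 + 2.32x.
Set SMC = demand: 23.44 + 2.32x = 177.93 - 3.66x → x* = 25.8344.
Consumer price on the demand curve at x*: 177.93 − 3.66×25.8344 = 83.3761.

P = 83.38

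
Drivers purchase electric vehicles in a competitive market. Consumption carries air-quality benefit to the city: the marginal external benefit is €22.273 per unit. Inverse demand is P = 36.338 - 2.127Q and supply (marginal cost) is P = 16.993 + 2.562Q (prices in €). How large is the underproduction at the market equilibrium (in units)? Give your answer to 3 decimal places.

Market equilibrium (private): 16.993 + 2.562Q = 36.338 - 2.127Q → Q_m = 4.1256.
Social marginal benefit = demand + MEB = 58.611 - 2.127Q.
Set SMB = MC: 58.611 - 2.127Q = 16.993 + 2.562Q → Q* = 8.8757.
Gap = |4.1256 − 8.8757| = 4.7501.

4.750 units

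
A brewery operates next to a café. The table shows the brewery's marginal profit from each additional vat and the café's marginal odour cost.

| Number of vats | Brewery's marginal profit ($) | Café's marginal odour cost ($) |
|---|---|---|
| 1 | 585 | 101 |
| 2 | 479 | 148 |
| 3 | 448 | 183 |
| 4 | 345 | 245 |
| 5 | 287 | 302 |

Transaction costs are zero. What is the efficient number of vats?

Bargaining reaches the level where marginal profit last exceeds marginal odour cost.
That holds through level 4 (345 ≥ 245) but not at 5 (287 < 302).

4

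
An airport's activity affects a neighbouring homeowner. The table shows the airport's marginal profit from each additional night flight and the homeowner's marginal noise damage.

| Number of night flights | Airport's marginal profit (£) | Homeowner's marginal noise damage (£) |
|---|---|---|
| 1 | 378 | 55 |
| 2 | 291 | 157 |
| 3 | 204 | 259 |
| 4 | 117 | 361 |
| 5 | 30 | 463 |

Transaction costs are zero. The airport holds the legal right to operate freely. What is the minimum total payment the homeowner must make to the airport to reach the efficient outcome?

Left alone the airport would choose level 5 (marginal profit stays positive).
Efficient level: k* = 2 (marginal profit ≥ marginal noise damage through 2).
The homeowner must at least cover the airport's forgone profit from cutting 5→2: 204 + 117 + 30 = 351.

£351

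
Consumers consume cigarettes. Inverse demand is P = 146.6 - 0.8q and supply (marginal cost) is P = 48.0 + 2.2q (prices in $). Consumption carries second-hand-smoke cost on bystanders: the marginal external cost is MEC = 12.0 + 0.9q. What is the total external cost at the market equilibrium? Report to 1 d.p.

Market equilibrium (private): 48.0 + 2.2q = 146.6 - 0.8q → q_m = 32.8667.
Total external cost = ∫₀^{q_m} (12.0 + 0.9q) dq = 12.0×32.8667 + ½×0.9×32.8667² = 880.4994.

$880.5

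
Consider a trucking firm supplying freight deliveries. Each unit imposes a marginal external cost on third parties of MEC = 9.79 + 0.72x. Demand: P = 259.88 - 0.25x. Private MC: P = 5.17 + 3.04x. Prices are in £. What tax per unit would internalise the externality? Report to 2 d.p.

Social marginal cost = private MC + MEC = 14.96 + 3.76x.
Set SMC = demand: 14.96 + 3.76x = 259.88 - 0.25x → x* = 61.0773.
The Pigouvian tax equals MEC at x*: 9.79 + 0.72×61.0773 = 53.7657.

tax = £53.77 per unit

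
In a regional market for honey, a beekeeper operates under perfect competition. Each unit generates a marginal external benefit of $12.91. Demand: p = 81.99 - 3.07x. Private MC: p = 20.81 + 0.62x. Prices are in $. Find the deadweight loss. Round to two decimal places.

DWL = $22.58

Market equilibrium (private): 20.81 + 0.62x = 81.99 - 3.07x → x_m = 16.5799.
Social marginal cost = private MC − MEB = 7.90 + 0.62x.
Set SMC = demand: 7.90 + 0.62x = 81.99 - 3.07x → x* = 20.0786.
Between x* and x_m the wedge demand − SMC runs linearly from 0 to MEB(x_m), so the loss is a triangle.
DWL = ½ × 3.4987 × 12.9100 = 22.5841.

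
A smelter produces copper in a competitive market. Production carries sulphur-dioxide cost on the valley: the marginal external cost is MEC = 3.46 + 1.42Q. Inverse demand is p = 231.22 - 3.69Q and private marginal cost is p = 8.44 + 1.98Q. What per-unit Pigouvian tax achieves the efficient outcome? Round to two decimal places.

Social marginal cost = private MC + MEC = 11.90 + 3.40Q.
Set SMC = demand: 11.90 + 3.40Q = 231.22 - 3.69Q → Q* = 30.9337.
The Pigouvian tax equals MEC at Q*: 3.46 + 1.42×30.9337 = 47.3859.

tax = 47.39 per unit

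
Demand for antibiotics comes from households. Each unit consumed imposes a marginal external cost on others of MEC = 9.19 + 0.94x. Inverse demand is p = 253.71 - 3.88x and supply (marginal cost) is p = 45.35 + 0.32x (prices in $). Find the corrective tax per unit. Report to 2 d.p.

tax = $45.61 per unit

Social marginal benefit = demand − MEC = 244.52 - 4.82x.
Set SMB = MC: 244.52 - 4.82x = 45.35 + 0.32x → x* = 38.7490.
The Pigouvian tax equals MEC at x*: 9.19 + 0.94×38.7490 = 45.6141.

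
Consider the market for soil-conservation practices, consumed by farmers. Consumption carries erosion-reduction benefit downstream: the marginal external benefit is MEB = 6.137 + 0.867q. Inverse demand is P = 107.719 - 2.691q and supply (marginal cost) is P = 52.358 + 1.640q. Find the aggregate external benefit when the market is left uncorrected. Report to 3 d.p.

Market equilibrium (private): 52.358 + 1.640q = 107.719 - 2.691q → q_m = 12.7825.
Total external benefit = ∫₀^{q_m} (6.137 + 0.867q) dq = 6.137×12.7825 + ½×0.867×12.7825² = 149.2768.

149.277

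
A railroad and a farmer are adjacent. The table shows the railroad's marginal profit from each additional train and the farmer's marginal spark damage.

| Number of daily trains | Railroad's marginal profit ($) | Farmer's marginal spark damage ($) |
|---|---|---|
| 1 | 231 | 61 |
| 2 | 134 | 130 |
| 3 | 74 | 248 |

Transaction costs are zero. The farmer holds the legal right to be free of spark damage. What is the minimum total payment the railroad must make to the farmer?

Efficient level: marginal profit ≥ marginal spark damage through level 2, so k* = 2.
With the farmer holding the right, the railroad must at least compensate total damage at k*: 61 + 130 = 191.

$191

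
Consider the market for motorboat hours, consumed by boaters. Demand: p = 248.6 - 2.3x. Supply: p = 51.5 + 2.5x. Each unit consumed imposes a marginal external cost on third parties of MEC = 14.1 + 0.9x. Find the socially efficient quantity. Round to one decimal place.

Social marginal benefit = demand − MEC = 234.5 - 3.2x.
Set SMB = MC: 234.5 - 3.2x = 51.5 + 2.5x → x* = 32.1053.

x* = 32.1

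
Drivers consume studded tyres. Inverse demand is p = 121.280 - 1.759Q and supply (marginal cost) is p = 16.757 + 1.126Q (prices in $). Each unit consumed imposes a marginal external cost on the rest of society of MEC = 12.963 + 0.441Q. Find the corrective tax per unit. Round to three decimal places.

tax = $25.103 per unit

Social marginal benefit = demand − MEC = 108.317 - 2.200Q.
Set SMB = MC: 108.317 - 2.200Q = 16.757 + 1.126Q → Q* = 27.5286.
The Pigouvian tax equals MEC at Q*: 12.963 + 0.441×27.5286 = 25.1031.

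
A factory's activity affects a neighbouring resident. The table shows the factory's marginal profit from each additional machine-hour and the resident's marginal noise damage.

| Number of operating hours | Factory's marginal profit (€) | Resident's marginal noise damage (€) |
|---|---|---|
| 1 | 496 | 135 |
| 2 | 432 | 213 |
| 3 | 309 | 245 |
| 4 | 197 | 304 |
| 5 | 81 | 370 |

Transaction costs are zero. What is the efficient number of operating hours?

Bargaining reaches the level where marginal profit last exceeds marginal noise damage.
That holds through level 3 (309 ≥ 245) but not at 4 (197 < 304).

3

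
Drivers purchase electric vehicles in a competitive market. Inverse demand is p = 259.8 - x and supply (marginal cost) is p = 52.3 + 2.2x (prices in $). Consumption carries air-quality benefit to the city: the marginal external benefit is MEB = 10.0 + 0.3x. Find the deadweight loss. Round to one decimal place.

Market equilibrium (private): 52.3 + 2.2x = 259.8 - x → x_m = 64.8438.
Social marginal benefit = demand + MEB = 269.8 - 0.7x.
Set SMB = MC: 269.8 - 0.7x = 52.3 + 2.2x → x* = 75.0000.
Between x* and x_m the wedge SMB − MC runs linearly from 0 to MEB(x_m), so the loss is a triangle.
DWL = ½ × 10.1562 × 29.4531 = 149.5658.

DWL = $149.6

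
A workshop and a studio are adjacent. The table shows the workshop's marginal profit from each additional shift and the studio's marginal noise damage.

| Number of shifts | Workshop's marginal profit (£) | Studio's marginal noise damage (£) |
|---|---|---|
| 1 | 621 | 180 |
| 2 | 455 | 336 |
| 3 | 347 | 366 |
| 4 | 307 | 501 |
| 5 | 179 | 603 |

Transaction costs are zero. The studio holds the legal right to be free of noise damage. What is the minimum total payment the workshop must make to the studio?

Efficient level: marginal profit ≥ marginal noise damage through level 2, so k* = 2.
With the studio holding the right, the workshop must at least compensate total damage at k*: 180 + 336 = 516.

£516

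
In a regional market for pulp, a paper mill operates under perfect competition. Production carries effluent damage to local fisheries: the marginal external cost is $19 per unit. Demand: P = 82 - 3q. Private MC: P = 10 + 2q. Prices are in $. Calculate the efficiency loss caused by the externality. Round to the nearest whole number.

Market equilibrium (private): 10 + 2q = 82 - 3q → q_m = 14.4000.
Social marginal cost = private MC + MEC = 29 + 2q.
Set SMC = demand: 29 + 2q = 82 - 3q → q* = 10.6000.
The welfare-loss triangle has base |q_m − q*| and height MEC(q_m) (the vertical gap between SMC and demand is zero at q* and MEC at q_m).
DWL = ½ × 3.8000 × 19.0000 = 36.1000.

DWL = $36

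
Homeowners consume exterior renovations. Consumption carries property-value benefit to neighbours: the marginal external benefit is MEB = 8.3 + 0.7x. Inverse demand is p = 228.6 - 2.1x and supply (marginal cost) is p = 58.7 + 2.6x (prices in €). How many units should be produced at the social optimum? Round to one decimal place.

Social marginal benefit = demand + MEB = 236.9 - 1.4x.
Set SMB = MC: 236.9 - 1.4x = 58.7 + 2.6x → x* = 44.5500.

x* = 44.6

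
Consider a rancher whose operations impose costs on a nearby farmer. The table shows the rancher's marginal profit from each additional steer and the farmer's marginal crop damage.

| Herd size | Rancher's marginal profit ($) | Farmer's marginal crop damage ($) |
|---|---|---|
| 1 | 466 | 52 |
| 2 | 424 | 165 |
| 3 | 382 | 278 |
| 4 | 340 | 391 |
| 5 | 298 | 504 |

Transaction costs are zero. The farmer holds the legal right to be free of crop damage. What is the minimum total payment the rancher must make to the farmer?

Efficient level: marginal profit ≥ marginal crop damage through level 3, so k* = 3.
With the farmer holding the right, the rancher must at least compensate total damage at k*: 52 + 165 + 278 = 495.

$495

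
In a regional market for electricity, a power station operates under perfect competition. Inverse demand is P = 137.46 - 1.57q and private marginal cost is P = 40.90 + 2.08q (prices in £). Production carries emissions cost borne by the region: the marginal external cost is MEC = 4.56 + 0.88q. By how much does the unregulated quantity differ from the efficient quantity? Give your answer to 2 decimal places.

Market equilibrium (private): 40.90 + 2.08q = 137.46 - 1.57q → q_m = 26.4548.
Social marginal cost = private MC + MEC = 45.46 + 2.96q.
Set SMC = demand: 45.46 + 2.96q = 137.46 - 1.57q → q* = 20.3091.
Gap = |26.4548 − 20.3091| = 6.1457.

6.15 units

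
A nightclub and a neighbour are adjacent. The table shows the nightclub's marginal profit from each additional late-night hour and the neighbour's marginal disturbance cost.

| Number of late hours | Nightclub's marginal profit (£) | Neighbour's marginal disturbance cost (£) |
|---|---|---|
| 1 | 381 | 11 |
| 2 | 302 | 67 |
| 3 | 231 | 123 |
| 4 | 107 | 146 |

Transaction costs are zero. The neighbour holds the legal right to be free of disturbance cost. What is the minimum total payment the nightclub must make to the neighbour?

£201

Efficient level: marginal profit ≥ marginal disturbance cost through level 3, so k* = 3.
With the neighbour holding the right, the nightclub must at least compensate total damage at k*: 11 + 67 + 123 = 201.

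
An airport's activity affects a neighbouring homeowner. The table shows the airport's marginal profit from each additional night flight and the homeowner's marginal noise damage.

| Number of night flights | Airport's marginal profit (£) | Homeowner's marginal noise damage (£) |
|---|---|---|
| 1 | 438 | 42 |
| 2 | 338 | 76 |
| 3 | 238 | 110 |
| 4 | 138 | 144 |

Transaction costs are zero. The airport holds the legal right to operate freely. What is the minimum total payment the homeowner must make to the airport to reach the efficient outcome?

Left alone the airport would choose level 4 (marginal profit stays positive).
Efficient level: k* = 3 (marginal profit ≥ marginal noise damage through 3).
The homeowner must at least cover the airport's forgone profit from cutting 4→3: 138 = 138.

£138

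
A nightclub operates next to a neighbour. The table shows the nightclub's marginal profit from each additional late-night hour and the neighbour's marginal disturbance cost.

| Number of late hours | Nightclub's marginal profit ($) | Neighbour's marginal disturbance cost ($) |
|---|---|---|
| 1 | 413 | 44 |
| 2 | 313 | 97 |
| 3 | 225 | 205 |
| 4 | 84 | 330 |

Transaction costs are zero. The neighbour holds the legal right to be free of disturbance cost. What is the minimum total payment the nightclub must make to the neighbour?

Efficient level: marginal profit ≥ marginal disturbance cost through level 3, so k* = 3.
With the neighbour holding the right, the nightclub must at least compensate total damage at k*: 44 + 97 + 205 = 346.

$346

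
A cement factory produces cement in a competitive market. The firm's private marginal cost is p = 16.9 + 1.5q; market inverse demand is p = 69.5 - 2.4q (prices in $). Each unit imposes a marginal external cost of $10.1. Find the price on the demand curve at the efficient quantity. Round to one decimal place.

Social marginal cost = private MC + MEC = 27.0 + 1.5q.
Set SMC = demand: 27.0 + 1.5q = 69.5 - 2.4q → q* = 10.8974.
Consumer price on the demand curve at q*: 69.5 − 2.4×10.8974 = 43.3462.

P = $43.3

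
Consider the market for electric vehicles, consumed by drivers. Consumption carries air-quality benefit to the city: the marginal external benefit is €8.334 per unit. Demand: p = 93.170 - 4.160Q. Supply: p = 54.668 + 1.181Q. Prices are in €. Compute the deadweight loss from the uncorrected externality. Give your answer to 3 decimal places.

Market equilibrium (private): 54.668 + 1.181Q = 93.170 - 4.160Q → Q_m = 7.2088.
Social marginal benefit = demand + MEB = 101.504 - 4.160Q.
Set SMB = MC: 101.504 - 4.160Q = 54.668 + 1.181Q → Q* = 8.7691.
The loss is the area between SMB and MC from Q* to Q_m; with linear curves that's a triangle of height MEB(Q_m).
DWL = ½ × 1.5603 × 8.3340 = 6.5018.

DWL = €6.502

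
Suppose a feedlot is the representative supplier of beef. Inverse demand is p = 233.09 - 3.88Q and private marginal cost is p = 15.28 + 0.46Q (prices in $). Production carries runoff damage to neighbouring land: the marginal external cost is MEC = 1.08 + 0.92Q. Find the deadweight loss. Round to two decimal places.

Market equilibrium (private): 15.28 + 0.46Q = 233.09 - 3.88Q → Q_m = 50.1866.
Social marginal cost = private MC + MEC = 16.36 + 1.38Q.
Set SMC = demand: 16.36 + 1.38Q = 233.09 - 3.88Q → Q* = 41.2034.
The loss is the area between SMC and demand from Q* to Q_m; with linear curves that's a triangle of height MEC(Q_m).
DWL = ½ × 8.9832 × 47.2517 = 212.2357.

DWL = $212.24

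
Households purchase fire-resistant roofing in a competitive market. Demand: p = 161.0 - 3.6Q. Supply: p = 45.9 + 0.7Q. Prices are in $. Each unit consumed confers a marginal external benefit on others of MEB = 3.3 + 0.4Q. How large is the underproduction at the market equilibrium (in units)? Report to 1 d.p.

3.6 units

Market equilibrium (private): 45.9 + 0.7Q = 161.0 - 3.6Q → Q_m = 26.7674.
Social marginal benefit = demand + MEB = 164.3 - 3.2Q.
Set SMB = MC: 164.3 - 3.2Q = 45.9 + 0.7Q → Q* = 30.3590.
Gap = |26.7674 − 30.3590| = 3.5916.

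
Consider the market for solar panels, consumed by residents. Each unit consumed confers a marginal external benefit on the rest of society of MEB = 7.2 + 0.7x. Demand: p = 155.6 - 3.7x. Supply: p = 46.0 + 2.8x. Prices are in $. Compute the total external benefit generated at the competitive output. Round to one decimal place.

$220.9

Market equilibrium (private): 46.0 + 2.8x = 155.6 - 3.7x → x_m = 16.8615.
Total external benefit = ∫₀^{x_m} (7.2 + 0.7x) dx = 7.2×16.8615 + ½×0.7×16.8615² = 220.9114.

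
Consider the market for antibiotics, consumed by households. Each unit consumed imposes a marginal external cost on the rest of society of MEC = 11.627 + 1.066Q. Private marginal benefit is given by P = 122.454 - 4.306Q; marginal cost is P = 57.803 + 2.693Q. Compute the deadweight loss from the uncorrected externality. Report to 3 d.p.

Market equilibrium (private): 57.803 + 2.693Q = 122.454 - 4.306Q → Q_m = 9.2372.
Social marginal benefit = demand − MEC = 110.827 - 5.372Q.
Set SMB = MC: 110.827 - 5.372Q = 57.803 + 2.693Q → Q* = 6.5746.
The welfare-loss triangle has base |Q_m − Q*| and height MEC(Q_m) (the vertical gap between SMB and MC is zero at Q* and MEC at Q_m).
DWL = ½ × 2.6626 × 21.4738 = 28.5881.

DWL = 28.588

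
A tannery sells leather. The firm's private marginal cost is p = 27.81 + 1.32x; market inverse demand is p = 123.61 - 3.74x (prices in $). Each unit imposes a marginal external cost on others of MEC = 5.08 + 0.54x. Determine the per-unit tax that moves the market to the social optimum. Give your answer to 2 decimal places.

Social marginal cost = private MC + MEC = 32.89 + 1.86x.
Set SMC = demand: 32.89 + 1.86x = 123.61 - 3.74x → x* = 16.2000.
The Pigouvian tax equals MEC at x*: 5.08 + 0.54×16.2000 = 13.8280.

tax = $13.83 per unit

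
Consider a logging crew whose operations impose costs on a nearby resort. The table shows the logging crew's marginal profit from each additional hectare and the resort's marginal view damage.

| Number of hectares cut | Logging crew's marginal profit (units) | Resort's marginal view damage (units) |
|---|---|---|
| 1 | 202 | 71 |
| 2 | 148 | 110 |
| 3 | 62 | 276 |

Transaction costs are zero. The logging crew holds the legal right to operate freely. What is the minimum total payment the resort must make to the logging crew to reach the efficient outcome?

Left alone the logging crew would choose level 3 (marginal profit stays positive).
Efficient level: k* = 2 (marginal profit ≥ marginal view damage through 2).
The resort must at least cover the logging crew's forgone profit from cutting 3→2: 62 = 62.

62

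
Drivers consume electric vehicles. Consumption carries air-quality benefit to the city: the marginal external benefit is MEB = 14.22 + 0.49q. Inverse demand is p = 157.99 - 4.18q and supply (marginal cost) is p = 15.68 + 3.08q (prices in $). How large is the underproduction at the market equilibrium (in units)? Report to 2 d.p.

3.52 units

Market equilibrium (private): 15.68 + 3.08q = 157.99 - 4.18q → q_m = 19.6019.
Social marginal benefit = demand + MEB = 172.21 - 3.69q.
Set SMB = MC: 172.21 - 3.69q = 15.68 + 3.08q → q* = 23.1211.
Gap = |19.6019 − 23.1211| = 3.5192.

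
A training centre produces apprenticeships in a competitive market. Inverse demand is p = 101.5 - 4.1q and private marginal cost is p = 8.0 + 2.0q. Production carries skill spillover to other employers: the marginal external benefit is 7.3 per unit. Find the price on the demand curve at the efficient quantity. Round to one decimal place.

Social marginal cost = private MC − MEB = 0.7 + 2.0q.
Set SMC = demand: 0.7 + 2.0q = 101.5 - 4.1q → q* = 16.5246.
Consumer price on the demand curve at q*: 101.5 − 4.1×16.5246 = 33.7491.

P = 33.7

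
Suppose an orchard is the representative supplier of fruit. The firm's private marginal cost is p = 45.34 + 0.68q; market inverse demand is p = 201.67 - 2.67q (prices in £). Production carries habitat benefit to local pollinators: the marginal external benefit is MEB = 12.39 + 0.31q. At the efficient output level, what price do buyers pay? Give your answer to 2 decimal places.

Social marginal cost = private MC − MEB = 32.95 + 0.37q.
Set SMC = demand: 32.95 + 0.37q = 201.67 - 2.67q → q* = 55.5000.
Consumer price on the demand curve at q*: 201.67 − 2.67×55.5000 = 53.4850.

P = £53.49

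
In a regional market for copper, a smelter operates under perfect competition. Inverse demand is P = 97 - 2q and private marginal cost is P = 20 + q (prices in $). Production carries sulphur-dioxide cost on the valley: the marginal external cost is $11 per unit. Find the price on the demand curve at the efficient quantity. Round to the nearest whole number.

Social marginal cost = private MC + MEC = 31 + q.
Set SMC = demand: 31 + q = 97 - 2q → q* = 22.0000.
Consumer price on the demand curve at q*: 97 − 2×22.0000 = 53.0000.

P = $53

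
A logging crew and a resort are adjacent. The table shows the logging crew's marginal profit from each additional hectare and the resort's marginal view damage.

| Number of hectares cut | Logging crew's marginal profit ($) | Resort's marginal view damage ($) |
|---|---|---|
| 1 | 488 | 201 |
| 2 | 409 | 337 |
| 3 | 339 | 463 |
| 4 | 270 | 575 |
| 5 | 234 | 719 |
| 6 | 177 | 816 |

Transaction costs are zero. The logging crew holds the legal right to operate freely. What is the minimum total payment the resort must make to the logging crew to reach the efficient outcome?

Left alone the logging crew would choose level 6 (marginal profit stays positive).
Efficient level: k* = 2 (marginal profit ≥ marginal view damage through 2).
The resort must at least cover the logging crew's forgone profit from cutting 6→2: 339 + 270 + 234 + 177 = 1020.

$1020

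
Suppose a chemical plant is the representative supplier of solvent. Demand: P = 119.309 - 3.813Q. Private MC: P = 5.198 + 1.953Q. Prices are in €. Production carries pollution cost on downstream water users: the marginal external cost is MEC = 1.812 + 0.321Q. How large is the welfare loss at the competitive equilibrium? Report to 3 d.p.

DWL = €5.476

Market equilibrium (private): 5.198 + 1.953Q = 119.309 - 3.813Q → Q_m = 19.7903.
Social marginal cost = private MC + MEC = 7.010 + 2.274Q.
Set SMC = demand: 7.010 + 2.274Q = 119.309 - 3.813Q → Q* = 18.4490.
Between Q* and Q_m the wedge SMC − demand runs linearly from 0 to MEC(Q_m), so the loss is a triangle.
DWL = ½ × 1.3413 × 8.1647 = 5.4757.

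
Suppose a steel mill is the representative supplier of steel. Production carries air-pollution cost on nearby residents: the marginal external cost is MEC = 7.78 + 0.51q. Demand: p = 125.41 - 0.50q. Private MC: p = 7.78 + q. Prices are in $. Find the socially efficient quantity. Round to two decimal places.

Social marginal cost = private MC + MEC = 15.56 + 1.51q.
Set SMC = demand: 15.56 + 1.51q = 125.41 - 0.50q → q* = 54.6517.

q* = 54.65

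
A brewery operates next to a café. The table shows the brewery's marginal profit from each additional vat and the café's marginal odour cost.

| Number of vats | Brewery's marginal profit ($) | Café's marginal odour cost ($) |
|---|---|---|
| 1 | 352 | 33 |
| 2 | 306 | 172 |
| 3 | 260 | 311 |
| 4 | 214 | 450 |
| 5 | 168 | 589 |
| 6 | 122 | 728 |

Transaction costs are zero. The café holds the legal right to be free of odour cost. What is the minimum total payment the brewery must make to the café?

$205

Efficient level: marginal profit ≥ marginal odour cost through level 2, so k* = 2.
With the café holding the right, the brewery must at least compensate total damage at k*: 33 + 172 = 205.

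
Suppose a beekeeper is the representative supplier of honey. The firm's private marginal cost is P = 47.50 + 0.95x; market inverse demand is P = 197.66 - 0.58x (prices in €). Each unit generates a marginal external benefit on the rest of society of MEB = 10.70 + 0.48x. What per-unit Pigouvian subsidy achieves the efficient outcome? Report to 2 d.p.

Social marginal cost = private MC − MEB = 36.80 + 0.47x.
Set SMC = demand: 36.80 + 0.47x = 197.66 - 0.58x → x* = 153.2000.
The Pigouvian subsidy equals MEB at x*: 10.70 + 0.48×153.2000 = 84.2360.

subsidy = €84.24 per unit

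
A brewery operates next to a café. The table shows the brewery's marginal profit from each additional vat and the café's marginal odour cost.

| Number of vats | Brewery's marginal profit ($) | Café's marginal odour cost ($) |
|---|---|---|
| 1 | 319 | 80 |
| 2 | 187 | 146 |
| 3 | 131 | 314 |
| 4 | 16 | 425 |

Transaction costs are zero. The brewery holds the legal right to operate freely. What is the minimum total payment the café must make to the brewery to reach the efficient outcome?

Left alone the brewery would choose level 4 (marginal profit stays positive).
Efficient level: k* = 2 (marginal profit ≥ marginal odour cost through 2).
The café must at least cover the brewery's forgone profit from cutting 4→2: 131 + 16 = 147.

$147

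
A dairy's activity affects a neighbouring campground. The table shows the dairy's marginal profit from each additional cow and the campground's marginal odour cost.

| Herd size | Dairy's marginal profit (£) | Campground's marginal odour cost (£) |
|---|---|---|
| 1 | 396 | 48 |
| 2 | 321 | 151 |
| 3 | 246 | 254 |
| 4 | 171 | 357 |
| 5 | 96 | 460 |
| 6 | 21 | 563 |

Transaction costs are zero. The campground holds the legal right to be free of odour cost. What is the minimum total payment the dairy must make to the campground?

£199

Efficient level: marginal profit ≥ marginal odour cost through level 2, so k* = 2.
With the campground holding the right, the dairy must at least compensate total damage at k*: 48 + 151 = 199.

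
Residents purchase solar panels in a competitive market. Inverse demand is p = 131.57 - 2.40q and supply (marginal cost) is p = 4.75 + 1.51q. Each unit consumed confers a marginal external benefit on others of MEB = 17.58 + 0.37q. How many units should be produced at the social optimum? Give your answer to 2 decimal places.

Social marginal benefit = demand + MEB = 149.15 - 2.03q.
Set SMB = MC: 149.15 - 2.03q = 4.75 + 1.51q → q* = 40.7910.

q* = 40.79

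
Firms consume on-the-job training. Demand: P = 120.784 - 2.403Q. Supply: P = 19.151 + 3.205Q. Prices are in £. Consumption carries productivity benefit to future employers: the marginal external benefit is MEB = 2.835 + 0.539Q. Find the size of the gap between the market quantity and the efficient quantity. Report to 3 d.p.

Market equilibrium (private): 19.151 + 3.205Q = 120.784 - 2.403Q → Q_m = 18.1229.
Social marginal benefit = demand + MEB = 123.619 - 1.864Q.
Set SMB = MC: 123.619 - 1.864Q = 19.151 + 3.205Q → Q* = 20.6092.
Gap = |18.1229 − 20.6092| = 2.4863.

2.486 units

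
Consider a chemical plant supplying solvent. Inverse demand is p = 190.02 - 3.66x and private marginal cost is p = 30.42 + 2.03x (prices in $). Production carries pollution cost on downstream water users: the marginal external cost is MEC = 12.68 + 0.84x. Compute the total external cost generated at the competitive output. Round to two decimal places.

$686.10

Market equilibrium (private): 30.42 + 2.03x = 190.02 - 3.66x → x_m = 28.0492.
Total external cost = ∫₀^{x_m} (12.68 + 0.84x) dx = 12.68×28.0492 + ½×0.84×28.0492² = 686.1021.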